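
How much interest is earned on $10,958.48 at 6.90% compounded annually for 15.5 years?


Compound interest earned = final amount − principal.
A = P(1 + r/n)^(nt) = $10,958.48 × (1 + 0.069/1)^(1 × 15.5) = $30,825.12
Interest = A − P = $30,825.12 − $10,958.48 = $19,866.64

Interest = A - P = $19,866.64


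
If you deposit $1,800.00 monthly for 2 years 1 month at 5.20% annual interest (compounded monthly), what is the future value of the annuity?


Future value of an ordinary annuity: FV = PMT × ((1 + r)^n − 1) / r
Monthly rate r = 0.052/12 ≈ 0.00433333, n = 25
FV = $1,800.00 × ((1 + 0.052/12)^25 − 1) / (0.052/12)
FV = $1,800.00 × 26.344237
FV = $47,419.63

FV = PMT × ((1+r)^n - 1)/r = $47,419.63


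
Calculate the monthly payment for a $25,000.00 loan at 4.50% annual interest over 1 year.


Loan payment formula: PMT = PV × r / (1 − (1 + r)^(−n))
Monthly rate r = 0.045/12 = 0.00375, n = 12 months
Denominator: 1 − (1 + 0.045/12)^(−12) = 0.0439221
PMT = $25,000.00 × (0.045/12) / 0.0439221
PMT = $2,134.46 per month

PMT = PV × r / (1-(1+r)^(-n)) = $2,134.46/month


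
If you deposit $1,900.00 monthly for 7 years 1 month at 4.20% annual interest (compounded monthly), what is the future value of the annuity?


Future value of an ordinary annuity: FV = PMT × ((1 + r)^n − 1) / r
Monthly rate r = 0.042/12 = 0.0035, n = 85
FV = $1,900.00 × ((1 + 0.042/12)^85 − 1) / (0.042/12)
FV = $1,900.00 × 98.796907
FV = $187,714.12

FV = PMT × ((1+r)^n - 1)/r = $187,714.12


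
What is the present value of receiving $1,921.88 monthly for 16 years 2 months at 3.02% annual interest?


Present value of an ordinary annuity: PV = PMT × (1 − (1 + r)^(−n)) / r
Monthly rate r = 0.0302/12 ≈ 0.00251667, n = 194
PV = $1,921.88 × (1 − (1 + 0.0302/12)^(−194)) / (0.0302/12)
PV = $1,921.88 × 153.343240
PV = $294,707.31

PV = PMT × (1-(1+r)^(-n))/r = $294,707.31


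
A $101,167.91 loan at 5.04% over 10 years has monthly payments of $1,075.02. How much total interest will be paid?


Total paid over the life of the loan = PMT × n.
Total paid = $1,075.02 × 120 = $129,002.40
Total interest = total paid − principal = $129,002.40 − $101,167.91 = $27,834.49

Total interest = (PMT × n) - PV = $27,834.49


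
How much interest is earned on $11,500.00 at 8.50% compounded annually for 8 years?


Compound interest earned = final amount − principal.
A = P(1 + r/n)^(nt) = $11,500.00 × (1 + 0.085/1)^(1 × 8) = $22,086.95
Interest = A − P = $22,086.95 − $11,500.00 = $10,586.95

Interest = A - P = $10,586.95


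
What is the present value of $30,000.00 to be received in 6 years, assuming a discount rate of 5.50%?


Present value formula: PV = FV / (1 + r)^t
PV = $30,000.00 / (1 + 0.055)^6
PV = $30,000.00 / 1.378843
PV = $21,757.37

PV = FV / (1 + r)^t = $21,757.37


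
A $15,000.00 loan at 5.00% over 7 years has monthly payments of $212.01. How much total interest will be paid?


Total paid over the life of the loan = PMT × n.
Total paid = $212.01 × 84 = $17,808.84
Total interest = total paid − principal = $17,808.84 − $15,000.00 = $2,808.84

Total interest = (PMT × n) - PV = $2,808.84


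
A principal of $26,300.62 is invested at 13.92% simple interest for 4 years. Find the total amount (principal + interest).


Total amount formula: A = P(1 + rt) = P + P·r·t
Interest: I = P × r × t = $26,300.62 × 0.1392 × 4 = $14,644.19
A = P + I = $26,300.62 + $14,644.19 = $40,944.81

A = P + I = P(1 + rt) = $40,944.81


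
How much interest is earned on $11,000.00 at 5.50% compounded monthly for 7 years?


Compound interest earned = final amount − principal.
A = P(1 + r/n)^(nt) = $11,000.00 × (1 + 0.055/12)^(12 × 7) = $16,151.54
Interest = A − P = $16,151.54 − $11,000.00 = $5,151.54

Interest = A - P = $5,151.54


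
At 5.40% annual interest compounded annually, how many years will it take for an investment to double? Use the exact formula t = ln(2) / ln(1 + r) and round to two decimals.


Doubling condition: (1 + r)^t = 2
Take ln of both sides: t × ln(1 + r) = ln(2)
t = ln(2) / ln(1 + r)
t = 0.693147 / 0.052592
t = 13.18

t = ln(2) / ln(1 + r) = 13.18 years


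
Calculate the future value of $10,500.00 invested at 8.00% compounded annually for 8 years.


Compound interest formula: A = P(1 + r/n)^(nt)
A = $10,500.00 × (1 + 0.08/1)^(1 × 8)
Growth factor: (1 + 0.08/1)^8 = 1.8509302
A = $10,500.00 × 1.8509302
A = $19,434.77

A = P(1 + r/n)^(nt) = $19,434.77


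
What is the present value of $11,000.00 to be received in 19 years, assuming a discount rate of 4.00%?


Present value formula: PV = FV / (1 + r)^t
PV = $11,000.00 / (1 + 0.04)^19
PV = $11,000.00 / 2.106849
PV = $5,221.07

PV = FV / (1 + r)^t = $5,221.07


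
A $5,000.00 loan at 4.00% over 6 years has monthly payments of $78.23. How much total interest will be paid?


Total paid over the life of the loan = PMT × n.
Total paid = $78.23 × 72 = $5,632.56
Total interest = total paid − principal = $5,632.56 − $5,000.00 = $632.56

Total interest = (PMT × n) - PV = $632.56


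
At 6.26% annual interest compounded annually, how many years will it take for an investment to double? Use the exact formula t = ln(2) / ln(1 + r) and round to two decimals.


Doubling condition: (1 + r)^t = 2
Take ln of both sides: t × ln(1 + r) = ln(2)
t = ln(2) / ln(1 + r)
t = 0.693147 / 0.060719
t = 11.42

t = ln(2) / ln(1 + r) = 11.42 years


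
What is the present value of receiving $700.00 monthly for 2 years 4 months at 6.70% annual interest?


Present value of an ordinary annuity: PV = PMT × (1 − (1 + r)^(−n)) / r
Monthly rate r = 0.067/12 ≈ 0.00558333, n = 28
PV = $700.00 × (1 − (1 + 0.067/12)^(−28)) / (0.067/12)
PV = $700.00 × 25.854445
PV = $18,098.11

PV = PMT × (1-(1+r)^(-n))/r = $18,098.11


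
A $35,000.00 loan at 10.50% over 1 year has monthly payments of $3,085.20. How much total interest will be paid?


Total paid over the life of the loan = PMT × n.
Total paid = $3,085.20 × 12 = $37,022.40
Total interest = total paid − principal = $37,022.40 − $35,000.00 = $2,022.40

Total interest = (PMT × n) - PV = $2,022.40


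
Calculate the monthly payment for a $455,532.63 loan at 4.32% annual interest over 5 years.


Loan payment formula: PMT = PV × r / (1 − (1 + r)^(−n))
Monthly rate r = 0.0432/12 = 0.0036, n = 60 months
Denominator: 1 − (1 + 0.0432/12)^(−60) = 0.193952
PMT = $455,532.63 × (0.0432/12) / 0.193952
PMT = $8,455.27 per month

PMT = PV × r / (1-(1+r)^(-n)) = $8,455.27/month


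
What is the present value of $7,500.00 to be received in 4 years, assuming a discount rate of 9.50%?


Present value formula: PV = FV / (1 + r)^t
PV = $7,500.00 / (1 + 0.095)^4
PV = $7,500.00 / 1.437661
PV = $5,216.81

PV = FV / (1 + r)^t = $5,216.81


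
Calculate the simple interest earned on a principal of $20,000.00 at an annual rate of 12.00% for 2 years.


Simple interest formula: I = P × r × t
I = $20,000.00 × 0.12 × 2
I = $4,800.00

I = P × r × t = $4,800.00


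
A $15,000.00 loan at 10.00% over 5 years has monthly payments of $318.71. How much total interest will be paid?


Total paid over the life of the loan = PMT × n.
Total paid = $318.71 × 60 = $19,122.60
Total interest = total paid − principal = $19,122.60 − $15,000.00 = $4,122.60

Total interest = (PMT × n) - PV = $4,122.60


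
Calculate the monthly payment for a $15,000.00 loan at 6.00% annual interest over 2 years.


Loan payment formula: PMT = PV × r / (1 − (1 + r)^(−n))
Monthly rate r = 0.06/12 = 0.005, n = 24 months
Denominator: 1 − (1 + 0.06/12)^(−24) = 0.112814
PMT = $15,000.00 × (0.06/12) / 0.112814
PMT = $664.81 per month

PMT = PV × r / (1-(1+r)^(-n)) = $664.81/month


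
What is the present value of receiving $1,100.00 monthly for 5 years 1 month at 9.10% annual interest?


Present value of an ordinary annuity: PV = PMT × (1 − (1 + r)^(−n)) / r
Monthly rate r = 0.091/12 ≈ 0.00758333, n = 61
PV = $1,100.00 × (1 − (1 + 0.091/12)^(−61)) / (0.091/12)
PV = $1,100.00 × 48.691684
PV = $53,560.85

PV = PMT × (1-(1+r)^(-n))/r = $53,560.85


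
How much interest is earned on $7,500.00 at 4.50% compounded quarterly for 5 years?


Compound interest earned = final amount − principal.
A = P(1 + r/n)^(nt) = $7,500.00 × (1 + 0.045/4)^(4 × 5) = $9,380.63
Interest = A − P = $9,380.63 − $7,500.00 = $1,880.63

Interest = A - P = $1,880.63


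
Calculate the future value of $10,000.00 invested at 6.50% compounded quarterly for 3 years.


Compound interest formula: A = P(1 + r/n)^(nt)
A = $10,000.00 × (1 + 0.065/4)^(4 × 3)
Growth factor: (1 + 0.065/4)^12 = 1.213408
A = $10,000.00 × 1.213408
A = $12,134.08

A = P(1 + r/n)^(nt) = $12,134.08


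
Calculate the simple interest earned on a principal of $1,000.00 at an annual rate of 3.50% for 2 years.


Simple interest formula: I = P × r × t
I = $1,000.00 × 0.035 × 2
I = $70.00

I = P × r × t = $70.00


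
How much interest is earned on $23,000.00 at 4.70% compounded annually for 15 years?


Compound interest earned = final amount − principal.
A = P(1 + r/n)^(nt) = $23,000.00 × (1 + 0.047/1)^(1 × 15) = $45,806.60
Interest = A − P = $45,806.60 − $23,000.00 = $22,806.60

Interest = A - P = $22,806.60


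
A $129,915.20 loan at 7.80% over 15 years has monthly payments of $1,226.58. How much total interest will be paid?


Total paid over the life of the loan = PMT × n.
Total paid = $1,226.58 × 180 = $220,784.40
Total interest = total paid − principal = $220,784.40 − $129,915.20 = $90,869.20

Total interest = (PMT × n) - PV = $90,869.20


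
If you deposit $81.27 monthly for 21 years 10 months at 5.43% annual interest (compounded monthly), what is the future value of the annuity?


Future value of an ordinary annuity: FV = PMT × ((1 + r)^n − 1) / r
Monthly rate r = 0.0543/12 = 0.004525, n = 262
FV = $81.27 × ((1 + 0.0543/12)^262 − 1) / (0.0543/12)
FV = $81.27 × 500.275461
FV = $40,657.39

FV = PMT × ((1+r)^n - 1)/r = $40,657.39


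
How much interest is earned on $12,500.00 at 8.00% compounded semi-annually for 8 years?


Compound interest earned = final amount − principal.
A = P(1 + r/n)^(nt) = $12,500.00 × (1 + 0.08/2)^(2 × 8) = $23,412.27
Interest = A − P = $23,412.27 − $12,500.00 = $10,912.27

Interest = A - P = $10,912.27


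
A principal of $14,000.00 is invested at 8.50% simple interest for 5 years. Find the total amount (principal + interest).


Total amount formula: A = P(1 + rt) = P + P·r·t
Interest: I = P × r × t = $14,000.00 × 0.085 × 5 = $5,950.00
A = P + I = $14,000.00 + $5,950.00 = $19,950.00

A = P + I = P(1 + rt) = $19,950.00


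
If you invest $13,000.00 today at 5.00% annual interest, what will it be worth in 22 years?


Future value formula: FV = PV × (1 + r)^t
FV = $13,000.00 × (1 + 0.05)^22
FV = $13,000.00 × 2.925261
FV = $38,028.39

FV = PV × (1 + r)^t = $38,028.39


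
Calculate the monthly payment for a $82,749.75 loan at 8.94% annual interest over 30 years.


Loan payment formula: PMT = PV × r / (1 − (1 + r)^(−n))
Monthly rate r = 0.0894/12 = 0.00745, n = 360 months
Denominator: 1 − (1 + 0.0894/12)^(−360) = 0.930890
PMT = $82,749.75 × (0.0894/12) / 0.930890
PMT = $662.25 per month

PMT = PV × r / (1-(1+r)^(-n)) = $662.25/month


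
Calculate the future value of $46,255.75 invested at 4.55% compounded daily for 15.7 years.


Compound interest formula: A = P(1 + r/n)^(nt)
A = $46,255.75 × (1 + 0.0455/365)^(365 × 15.7)
Growth factor: (1 + 0.0455/365)^5730.5 = 2.0427674
A = $46,255.75 × 2.0427674
A = $94,489.74

A = P(1 + r/n)^(nt) = $94,489.74


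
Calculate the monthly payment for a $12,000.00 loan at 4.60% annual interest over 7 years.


Loan payment formula: PMT = PV × r / (1 − (1 + r)^(−n))
Monthly rate r = 0.046/12 ≈ 0.00383333, n = 84 months
Denominator: 1 − (1 + 0.046/12)^(−84) = 0.274856
PMT = $12,000.00 × (0.046/12) / 0.274856
PMT = $167.36 per month

PMT = PV × r / (1-(1+r)^(-n)) = $167.36/month


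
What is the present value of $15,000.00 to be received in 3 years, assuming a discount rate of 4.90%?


Present value formula: PV = FV / (1 + r)^t
PV = $15,000.00 / (1 + 0.049)^3
PV = $15,000.00 / 1.1543206
PV = $12,994.66

PV = FV / (1 + r)^t = $12,994.66


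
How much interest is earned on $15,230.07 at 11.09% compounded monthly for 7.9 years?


Compound interest earned = final amount − principal.
A = P(1 + r/n)^(nt) = $15,230.07 × (1 + 0.1109/12)^(12 × 7.9) = $36,428.75
Interest = A − P = $36,428.75 − $15,230.07 = $21,198.68

Interest = A - P = $21,198.68


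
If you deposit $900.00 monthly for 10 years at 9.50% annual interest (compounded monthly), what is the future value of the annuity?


Future value of an ordinary annuity: FV = PMT × ((1 + r)^n − 1) / r
Monthly rate r = 0.095/12 ≈ 0.00791667, n = 120
FV = $900.00 × ((1 + 0.095/12)^120 − 1) / (0.095/12)
FV = $900.00 × 199.080682
FV = $179,172.61

FV = PMT × ((1+r)^n - 1)/r = $179,172.61


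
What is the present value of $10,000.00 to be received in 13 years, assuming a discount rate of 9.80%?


Present value formula: PV = FV / (1 + r)^t
PV = $10,000.00 / (1 + 0.098)^13
PV = $10,000.00 / 3.371556
PV = $2,965.99

PV = FV / (1 + r)^t = $2,965.99


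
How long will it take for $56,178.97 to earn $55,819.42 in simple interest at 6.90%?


Rearrange the simple interest formula for t:
I = P × r × t  ⇒  t = I / (P × r)
t = $55,819.42 / ($56,178.97 × 0.069)
t = 14.4

t = I/(P×r) = 14.4 years


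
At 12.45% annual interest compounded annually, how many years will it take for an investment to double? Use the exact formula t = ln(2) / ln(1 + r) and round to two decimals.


Doubling condition: (1 + r)^t = 2
Take ln of both sides: t × ln(1 + r) = ln(2)
t = ln(2) / ln(1 + r)
t = 0.693147 / 0.117338
t = 5.91

t = ln(2) / ln(1 + r) = 5.91 years


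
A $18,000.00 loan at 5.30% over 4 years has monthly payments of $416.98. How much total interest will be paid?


Total paid over the life of the loan = PMT × n.
Total paid = $416.98 × 48 = $20,015.04
Total interest = total paid − principal = $20,015.04 − $18,000.00 = $2,015.04

Total interest = (PMT × n) - PV = $2,015.04


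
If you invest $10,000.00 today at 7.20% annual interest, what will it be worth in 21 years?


Future value formula: FV = PV × (1 + r)^t
FV = $10,000.00 × (1 + 0.072)^21
FV = $10,000.00 × 4.306163
FV = $43,061.63

FV = PV × (1 + r)^t = $43,061.63


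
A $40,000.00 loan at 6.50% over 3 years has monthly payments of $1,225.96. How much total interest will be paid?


Total paid over the life of the loan = PMT × n.
Total paid = $1,225.96 × 36 = $44,134.56
Total interest = total paid − principal = $44,134.56 − $40,000.00 = $4,134.56

Total interest = (PMT × n) - PV = $4,134.56


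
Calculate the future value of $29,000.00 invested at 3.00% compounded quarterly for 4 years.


Compound interest formula: A = P(1 + r/n)^(nt)
A = $29,000.00 × (1 + 0.03/4)^(4 × 4)
Growth factor: (1 + 0.03/4)^16 = 1.126992
A = $29,000.00 × 1.126992
A = $32,682.77

A = P(1 + r/n)^(nt) = $32,682.77


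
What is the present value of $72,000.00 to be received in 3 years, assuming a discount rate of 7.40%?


Present value formula: PV = FV / (1 + r)^t
PV = $72,000.00 / (1 + 0.074)^3
PV = $72,000.00 / 1.2388332
PV = $58,119.20

PV = FV / (1 + r)^t = $58,119.20


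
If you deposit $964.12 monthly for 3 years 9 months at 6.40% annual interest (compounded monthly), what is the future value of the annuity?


Future value of an ordinary annuity: FV = PMT × ((1 + r)^n − 1) / r
Monthly rate r = 0.064/12 ≈ 0.00533333, n = 45
FV = $964.12 × ((1 + 0.064/12)^45 − 1) / (0.064/12)
FV = $964.12 × 50.707254
FV = $48,887.88

FV = PMT × ((1+r)^n - 1)/r = $48,887.88


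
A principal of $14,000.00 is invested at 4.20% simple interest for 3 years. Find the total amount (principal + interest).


Total amount formula: A = P(1 + rt) = P + P·r·t
Interest: I = P × r × t = $14,000.00 × 0.042 × 3 = $1,764.00
A = P + I = $14,000.00 + $1,764.00 = $15,764.00

A = P + I = P(1 + rt) = $15,764.00


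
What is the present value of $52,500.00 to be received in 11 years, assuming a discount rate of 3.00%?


Present value formula: PV = FV / (1 + r)^t
PV = $52,500.00 / (1 + 0.03)^11
PV = $52,500.00 / 1.3842339
PV = $37,927.12

PV = FV / (1 + r)^t = $37,927.12


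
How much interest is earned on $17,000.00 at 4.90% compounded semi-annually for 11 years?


Compound interest earned = final amount − principal.
A = P(1 + r/n)^(nt) = $17,000.00 × (1 + 0.049/2)^(2 × 11) = $28,954.24
Interest = A − P = $28,954.24 − $17,000.00 = $11,954.24

Interest = A - P = $11,954.24


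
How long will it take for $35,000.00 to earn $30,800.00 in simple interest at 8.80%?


Rearrange the simple interest formula for t:
I = P × r × t  ⇒  t = I / (P × r)
t = $30,800.00 / ($35,000.00 × 0.088)
t = 10

t = I/(P×r) = 10 years


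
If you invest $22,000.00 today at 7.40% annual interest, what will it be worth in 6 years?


Future value formula: FV = PV × (1 + r)^t
FV = $22,000.00 × (1 + 0.074)^6
FV = $22,000.00 × 1.5347078
FV = $33,763.57

FV = PV × (1 + r)^t = $33,763.57


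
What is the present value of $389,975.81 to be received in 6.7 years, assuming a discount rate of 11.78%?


Present value formula: PV = FV / (1 + r)^t
PV = $389,975.81 / (1 + 0.1178)^6.7
PV = $389,975.81 / 2.108820
PV = $184,926.08

PV = FV / (1 + r)^t = $184,926.08


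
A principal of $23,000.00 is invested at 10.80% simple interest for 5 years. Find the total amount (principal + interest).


Total amount formula: A = P(1 + rt) = P + P·r·t
Interest: I = P × r × t = $23,000.00 × 0.108 × 5 = $12,420.00
A = P + I = $23,000.00 + $12,420.00 = $35,420.00

A = P + I = P(1 + rt) = $35,420.00


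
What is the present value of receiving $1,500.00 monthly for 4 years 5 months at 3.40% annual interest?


Present value of an ordinary annuity: PV = PMT × (1 − (1 + r)^(−n)) / r
Monthly rate r = 0.034/12 ≈ 0.00283333, n = 53
PV = $1,500.00 × (1 − (1 + 0.034/12)^(−53)) / (0.034/12)
PV = $1,500.00 × 49.148017
PV = $73,722.03

PV = PMT × (1-(1+r)^(-n))/r = $73,722.03


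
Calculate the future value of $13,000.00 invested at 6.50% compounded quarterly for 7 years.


Compound interest formula: A = P(1 + r/n)^(nt)
A = $13,000.00 × (1 + 0.065/4)^(4 × 7)
Growth factor: (1 + 0.065/4)^28 = 1.570419
A = $13,000.00 × 1.570419
A = $20,415.45

A = P(1 + r/n)^(nt) = $20,415.45


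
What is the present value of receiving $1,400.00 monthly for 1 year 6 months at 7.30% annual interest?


Present value of an ordinary annuity: PV = PMT × (1 − (1 + r)^(−n)) / r
Monthly rate r = 0.073/12 ≈ 0.00608333, n = 18
PV = $1,400.00 × (1 − (1 + 0.073/12)^(−18)) / (0.073/12)
PV = $1,400.00 × 17.000626
PV = $23,800.88

PV = PMT × (1-(1+r)^(-n))/r = $23,800.88


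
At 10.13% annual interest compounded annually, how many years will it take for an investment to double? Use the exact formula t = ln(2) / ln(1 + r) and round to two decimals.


Doubling condition: (1 + r)^t = 2
Take ln of both sides: t × ln(1 + r) = ln(2)
t = ln(2) / ln(1 + r)
t = 0.693147 / 0.096491
t = 7.18

t = ln(2) / ln(1 + r) = 7.18 years


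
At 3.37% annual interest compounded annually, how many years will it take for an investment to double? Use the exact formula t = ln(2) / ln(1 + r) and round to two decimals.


Doubling condition: (1 + r)^t = 2
Take ln of both sides: t × ln(1 + r) = ln(2)
t = ln(2) / ln(1 + r)
t = 0.693147 / 0.033145
t = 20.91

t = ln(2) / ln(1 + r) = 20.91 years


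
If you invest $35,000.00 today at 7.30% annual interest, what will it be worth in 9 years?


Future value formula: FV = PV × (1 + r)^t
FV = $35,000.00 × (1 + 0.073)^9
FV = $35,000.00 × 1.885374
FV = $65,988.09

FV = PV × (1 + r)^t = $65,988.09


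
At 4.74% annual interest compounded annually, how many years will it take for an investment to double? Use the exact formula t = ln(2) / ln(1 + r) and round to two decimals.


Doubling condition: (1 + r)^t = 2
Take ln of both sides: t × ln(1 + r) = ln(2)
t = ln(2) / ln(1 + r)
t = 0.693147 / 0.046311
t = 14.97

t = ln(2) / ln(1 + r) = 14.97 years


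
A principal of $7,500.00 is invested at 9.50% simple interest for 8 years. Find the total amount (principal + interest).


Total amount formula: A = P(1 + rt) = P + P·r·t
Interest: I = P × r × t = $7,500.00 × 0.095 × 8 = $5,700.00
A = P + I = $7,500.00 + $5,700.00 = $13,200.00

A = P + I = P(1 + rt) = $13,200.00


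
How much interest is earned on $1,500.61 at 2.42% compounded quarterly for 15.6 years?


Compound interest earned = final amount − principal.
A = P(1 + r/n)^(nt) = $1,500.61 × (1 + 0.0242/4)^(4 × 15.6) = $2,186.40
Interest = A − P = $2,186.40 − $1,500.61 = $685.79

Interest = A - P = $685.79


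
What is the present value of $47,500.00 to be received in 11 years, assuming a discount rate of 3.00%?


Present value formula: PV = FV / (1 + r)^t
PV = $47,500.00 / (1 + 0.03)^11
PV = $47,500.00 / 1.384234
PV = $34,315.01

PV = FV / (1 + r)^t = $34,315.01


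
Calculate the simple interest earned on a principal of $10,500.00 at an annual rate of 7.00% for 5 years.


Simple interest formula: I = P × r × t
I = $10,500.00 × 0.07 × 5
I = $3,675.00

I = P × r × t = $3,675.00


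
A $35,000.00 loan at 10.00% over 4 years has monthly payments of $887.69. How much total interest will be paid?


Total paid over the life of the loan = PMT × n.
Total paid = $887.69 × 48 = $42,609.12
Total interest = total paid − principal = $42,609.12 − $35,000.00 = $7,609.12

Total interest = (PMT × n) - PV = $7,609.12


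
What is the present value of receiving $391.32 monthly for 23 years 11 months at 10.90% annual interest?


Present value of an ordinary annuity: PV = PMT × (1 − (1 + r)^(−n)) / r
Monthly rate r = 0.109/12 ≈ 0.00908333, n = 287
PV = $391.32 × (1 − (1 + 0.109/12)^(−287)) / (0.109/12)
PV = $391.32 × 101.875066
PV = $39,865.75

PV = PMT × (1-(1+r)^(-n))/r = $39,865.75


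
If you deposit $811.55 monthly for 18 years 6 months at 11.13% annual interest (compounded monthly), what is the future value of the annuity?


Future value of an ordinary annuity: FV = PMT × ((1 + r)^n − 1) / r
Monthly rate r = 0.1113/12 = 0.009275, n = 222
FV = $811.55 × ((1 + 0.1113/12)^222 − 1) / (0.1113/12)
FV = $811.55 × 729.324244
FV = $591,883.09

FV = PMT × ((1+r)^n - 1)/r = $591,883.09


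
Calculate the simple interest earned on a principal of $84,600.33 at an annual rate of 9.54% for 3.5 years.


Simple interest formula: I = P × r × t
I = $84,600.33 × 0.0954 × 3.5
I = $28,248.05

I = P × r × t = $28,248.05


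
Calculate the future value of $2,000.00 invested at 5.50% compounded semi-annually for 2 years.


Compound interest formula: A = P(1 + r/n)^(nt)
A = $2,000.00 × (1 + 0.055/2)^(2 × 2)
Growth factor: (1 + 0.055/2)^4 = 1.114621
A = $2,000.00 × 1.114621
A = $2,229.24

A = P(1 + r/n)^(nt) = $2,229.24


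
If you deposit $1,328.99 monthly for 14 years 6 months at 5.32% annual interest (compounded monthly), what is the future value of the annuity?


Future value of an ordinary annuity: FV = PMT × ((1 + r)^n − 1) / r
Monthly rate r = 0.0532/12 ≈ 0.00443333, n = 174
FV = $1,328.99 × ((1 + 0.0532/12)^174 − 1) / (0.0532/12)
FV = $1,328.99 × 261.452897
FV = $347,468.29

FV = PMT × ((1+r)^n - 1)/r = $347,468.29


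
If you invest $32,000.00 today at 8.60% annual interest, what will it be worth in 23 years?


Future value formula: FV = PV × (1 + r)^t
FV = $32,000.00 × (1 + 0.086)^23
FV = $32,000.00 × 6.66938795
FV = $213,420.41

FV = PV × (1 + r)^t = $213,420.41


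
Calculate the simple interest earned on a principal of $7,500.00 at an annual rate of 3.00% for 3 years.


Simple interest formula: I = P × r × t
I = $7,500.00 × 0.03 × 3
I = $675.00

I = P × r × t = $675.00


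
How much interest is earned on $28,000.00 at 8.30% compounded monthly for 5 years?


Compound interest earned = final amount − principal.
A = P(1 + r/n)^(nt) = $28,000.00 × (1 + 0.083/12)^(12 × 5) = $42,341.85
Interest = A − P = $42,341.85 − $28,000.00 = $14,341.85

Interest = A - P = $14,341.85


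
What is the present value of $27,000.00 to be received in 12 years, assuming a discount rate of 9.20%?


Present value formula: PV = FV / (1 + r)^t
PV = $27,000.00 / (1 + 0.092)^12
PV = $27,000.00 / 2.875224
PV = $9,390.57

PV = FV / (1 + r)^t = $9,390.57


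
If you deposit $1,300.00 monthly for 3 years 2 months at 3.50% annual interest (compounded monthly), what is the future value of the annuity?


Future value of an ordinary annuity: FV = PMT × ((1 + r)^n − 1) / r
Monthly rate r = 0.035/12 ≈ 0.00291667, n = 38
FV = $1,300.00 × ((1 + 0.035/12)^38 − 1) / (0.035/12)
FV = $1,300.00 × 40.1240497
FV = $52,161.26

FV = PMT × ((1+r)^n - 1)/r = $52,161.26


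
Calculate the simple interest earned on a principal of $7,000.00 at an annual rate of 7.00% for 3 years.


Simple interest formula: I = P × r × t
I = $7,000.00 × 0.07 × 3
I = $1,470.00

I = P × r × t = $1,470.00


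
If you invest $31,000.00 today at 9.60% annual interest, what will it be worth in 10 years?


Future value formula: FV = PV × (1 + r)^t
FV = $31,000.00 × (1 + 0.096)^10
FV = $31,000.00 × 2.5009531
FV = $77,529.55

FV = PV × (1 + r)^t = $77,529.55


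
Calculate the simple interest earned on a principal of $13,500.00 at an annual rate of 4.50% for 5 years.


Simple interest formula: I = P × r × t
I = $13,500.00 × 0.045 × 5
I = $3,037.50

I = P × r × t = $3,037.50


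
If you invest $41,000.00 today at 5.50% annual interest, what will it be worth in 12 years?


Future value formula: FV = PV × (1 + r)^t
FV = $41,000.00 × (1 + 0.055)^12
FV = $41,000.00 × 1.9012075
FV = $77,949.51

FV = PV × (1 + r)^t = $77,949.51


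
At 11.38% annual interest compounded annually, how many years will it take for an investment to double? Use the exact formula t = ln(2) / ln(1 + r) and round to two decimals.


Doubling condition: (1 + r)^t = 2
Take ln of both sides: t × ln(1 + r) = ln(2)
t = ln(2) / ln(1 + r)
t = 0.693147 / 0.107778
t = 6.43

t = ln(2) / ln(1 + r) = 6.43 years


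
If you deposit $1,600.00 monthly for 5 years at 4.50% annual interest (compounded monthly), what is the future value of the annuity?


Future value of an ordinary annuity: FV = PMT × ((1 + r)^n − 1) / r
Monthly rate r = 0.045/12 = 0.00375, n = 60
FV = $1,600.00 × ((1 + 0.045/12)^60 − 1) / (0.045/12)
FV = $1,600.00 × 67.145552
FV = $107,432.88

FV = PMT × ((1+r)^n - 1)/r = $107,432.88


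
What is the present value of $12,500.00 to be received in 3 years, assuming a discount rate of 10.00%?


Present value formula: PV = FV / (1 + r)^t
PV = $12,500.00 / (1 + 0.1)^3
PV = $12,500.00 / 1.331000
PV = $9,391.44

PV = FV / (1 + r)^t = $9,391.44


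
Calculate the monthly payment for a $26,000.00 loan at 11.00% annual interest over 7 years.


Loan payment formula: PMT = PV × r / (1 − (1 + r)^(−n))
Monthly rate r = 0.11/12 ≈ 0.00916667, n = 84 months
Denominator: 1 − (1 + 0.11/12)^(−84) = 0.535360
PMT = $26,000.00 × (0.11/12) / 0.535360
PMT = $445.18 per month

PMT = PV × r / (1-(1+r)^(-n)) = $445.18/month


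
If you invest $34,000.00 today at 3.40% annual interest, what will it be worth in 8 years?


Future value formula: FV = PV × (1 + r)^t
FV = $34,000.00 × (1 + 0.034)^8
FV = $34,000.00 × 1.3066652
FV = $44,426.62

FV = PV × (1 + r)^t = $44,426.62


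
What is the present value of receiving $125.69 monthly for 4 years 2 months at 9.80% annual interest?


Present value of an ordinary annuity: PV = PMT × (1 − (1 + r)^(−n)) / r
Monthly rate r = 0.098/12 ≈ 0.00816667, n = 50
PV = $125.69 × (1 − (1 + 0.098/12)^(−50)) / (0.098/12)
PV = $125.69 × 40.915033
PV = $5,142.61

PV = PMT × (1-(1+r)^(-n))/r = $5,142.61


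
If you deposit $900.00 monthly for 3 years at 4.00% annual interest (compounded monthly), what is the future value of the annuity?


Future value of an ordinary annuity: FV = PMT × ((1 + r)^n − 1) / r
Monthly rate r = 0.04/12 ≈ 0.00333333, n = 36
FV = $900.00 × ((1 + 0.04/12)^36 − 1) / (0.04/12)
FV = $900.00 × 38.181562
FV = $34,363.41

FV = PMT × ((1+r)^n - 1)/r = $34,363.41


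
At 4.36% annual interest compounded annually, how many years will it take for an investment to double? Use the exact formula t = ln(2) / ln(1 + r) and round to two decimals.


Doubling condition: (1 + r)^t = 2
Take ln of both sides: t × ln(1 + r) = ln(2)
t = ln(2) / ln(1 + r)
t = 0.693147 / 0.042676
t = 16.24

t = ln(2) / ln(1 + r) = 16.24 years


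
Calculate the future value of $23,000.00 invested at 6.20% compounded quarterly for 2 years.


Compound interest formula: A = P(1 + r/n)^(nt)
A = $23,000.00 × (1 + 0.062/4)^(4 × 2)
Growth factor: (1 + 0.062/4)^8 = 1.1309396
A = $23,000.00 × 1.1309396
A = $26,011.61

A = P(1 + r/n)^(nt) = $26,011.61


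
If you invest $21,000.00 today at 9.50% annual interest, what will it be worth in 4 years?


Future value formula: FV = PV × (1 + r)^t
FV = $21,000.00 × (1 + 0.095)^4
FV = $21,000.00 × 1.437661
FV = $30,190.88

FV = PV × (1 + r)^t = $30,190.88


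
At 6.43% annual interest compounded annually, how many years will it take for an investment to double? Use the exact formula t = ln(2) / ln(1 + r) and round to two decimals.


Doubling condition: (1 + r)^t = 2
Take ln of both sides: t × ln(1 + r) = ln(2)
t = ln(2) / ln(1 + r)
t = 0.693147 / 0.062317
t = 11.12

t = ln(2) / ln(1 + r) = 11.12 years


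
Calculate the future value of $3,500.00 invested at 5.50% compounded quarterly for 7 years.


Compound interest formula: A = P(1 + r/n)^(nt)
A = $3,500.00 × (1 + 0.055/4)^(4 × 7)
Growth factor: (1 + 0.055/4)^28 = 1.465765
A = $3,500.00 × 1.465765
A = $5,130.18

A = P(1 + r/n)^(nt) = $5,130.18


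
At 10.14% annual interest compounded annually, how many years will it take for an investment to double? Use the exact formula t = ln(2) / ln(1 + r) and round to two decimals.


Doubling condition: (1 + r)^t = 2
Take ln of both sides: t × ln(1 + r) = ln(2)
t = ln(2) / ln(1 + r)
t = 0.693147 / 0.096582
t = 7.18

t = ln(2) / ln(1 + r) = 7.18 years


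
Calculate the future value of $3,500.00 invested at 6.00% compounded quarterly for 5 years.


Compound interest formula: A = P(1 + r/n)^(nt)
A = $3,500.00 × (1 + 0.06/4)^(4 × 5)
Growth factor: (1 + 0.06/4)^20 = 1.346855
A = $3,500.00 × 1.346855
A = $4,713.99

A = P(1 + r/n)^(nt) = $4,713.99


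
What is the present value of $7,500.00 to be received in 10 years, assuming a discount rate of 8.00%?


Present value formula: PV = FV / (1 + r)^t
PV = $7,500.00 / (1 + 0.08)^10
PV = $7,500.00 / 2.158925
PV = $3,473.95

PV = FV / (1 + r)^t = $3,473.95


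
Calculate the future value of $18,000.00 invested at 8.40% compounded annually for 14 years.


Compound interest formula: A = P(1 + r/n)^(nt)
A = $18,000.00 × (1 + 0.084/1)^(1 × 14)
Growth factor: (1 + 0.084/1)^14 = 3.093214
A = $18,000.00 × 3.093214
A = $55,677.85

A = P(1 + r/n)^(nt) = $55,677.85


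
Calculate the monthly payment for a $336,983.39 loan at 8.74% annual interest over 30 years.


Loan payment formula: PMT = PV × r / (1 − (1 + r)^(−n))
Monthly rate r = 0.0874/12 ≈ 0.00728333, n = 360 months
Denominator: 1 − (1 + 0.0874/12)^(−360) = 0.926649
PMT = $336,983.39 × (0.0874/12) / 0.926649
PMT = $2,648.64 per month

PMT = PV × r / (1-(1+r)^(-n)) = $2,648.64/month


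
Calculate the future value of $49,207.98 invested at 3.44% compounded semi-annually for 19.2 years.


Compound interest formula: A = P(1 + r/n)^(nt)
A = $49,207.98 × (1 + 0.0344/2)^(2 × 19.2)
Growth factor: (1 + 0.0344/2)^38.4 = 1.924881
A = $49,207.98 × 1.924881
A = $94,719.51

A = P(1 + r/n)^(nt) = $94,719.51


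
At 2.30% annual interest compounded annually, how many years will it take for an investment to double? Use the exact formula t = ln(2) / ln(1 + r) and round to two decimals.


Doubling condition: (1 + r)^t = 2
Take ln of both sides: t × ln(1 + r) = ln(2)
t = ln(2) / ln(1 + r)
t = 0.693147 / 0.022739
t = 30.48

t = ln(2) / ln(1 + r) = 30.48 years


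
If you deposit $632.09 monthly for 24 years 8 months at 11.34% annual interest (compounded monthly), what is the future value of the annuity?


Future value of an ordinary annuity: FV = PMT × ((1 + r)^n − 1) / r
Monthly rate r = 0.1134/12 = 0.00945, n = 296
FV = $632.09 × ((1 + 0.1134/12)^296 − 1) / (0.1134/12)
FV = $632.09 × 1606.845805
FV = $1,015,671.16

FV = PMT × ((1+r)^n - 1)/r = $1,015,671.16


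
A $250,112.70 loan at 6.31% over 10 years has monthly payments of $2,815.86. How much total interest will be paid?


Total paid over the life of the loan = PMT × n.
Total paid = $2,815.86 × 120 = $337,903.20
Total interest = total paid − principal = $337,903.20 − $250,112.70 = $87,790.50

Total interest = (PMT × n) - PV = $87,790.50


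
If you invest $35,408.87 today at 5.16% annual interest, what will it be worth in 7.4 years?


Future value formula: FV = PV × (1 + r)^t
FV = $35,408.87 × (1 + 0.0516)^7.4
FV = $35,408.87 × 1.4510897
FV = $51,381.45

FV = PV × (1 + r)^t = $51,381.45


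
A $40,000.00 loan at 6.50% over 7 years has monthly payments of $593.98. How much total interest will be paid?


Total paid over the life of the loan = PMT × n.
Total paid = $593.98 × 84 = $49,894.32
Total interest = total paid − principal = $49,894.32 − $40,000.00 = $9,894.32

Total interest = (PMT × n) - PV = $9,894.32


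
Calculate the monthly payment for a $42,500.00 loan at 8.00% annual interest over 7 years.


Loan payment formula: PMT = PV × r / (1 − (1 + r)^(−n))
Monthly rate r = 0.08/12 ≈ 0.00666667, n = 84 months
Denominator: 1 − (1 + 0.08/12)^(−84) = 0.427728
PMT = $42,500.00 × (0.08/12) / 0.427728
PMT = $662.41 per month

PMT = PV × r / (1-(1+r)^(-n)) = $662.41/month


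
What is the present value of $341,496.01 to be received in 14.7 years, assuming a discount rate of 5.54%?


Present value formula: PV = FV / (1 + r)^t
PV = $341,496.01 / (1 + 0.0554)^14.7
PV = $341,496.01 / 2.2091806
PV = $154,580.40

PV = FV / (1 + r)^t = $154,580.40


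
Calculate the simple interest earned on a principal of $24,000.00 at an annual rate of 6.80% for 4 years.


Simple interest formula: I = P × r × t
I = $24,000.00 × 0.068 × 4
I = $6,528.00

I = P × r × t = $6,528.00


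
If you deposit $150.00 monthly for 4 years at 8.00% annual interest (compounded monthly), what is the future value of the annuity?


Future value of an ordinary annuity: FV = PMT × ((1 + r)^n − 1) / r
Monthly rate r = 0.08/12 ≈ 0.00666667, n = 48
FV = $150.00 × ((1 + 0.08/12)^48 − 1) / (0.08/12)
FV = $150.00 × 56.349915
FV = $8,452.49

FV = PMT × ((1+r)^n - 1)/r = $8,452.49


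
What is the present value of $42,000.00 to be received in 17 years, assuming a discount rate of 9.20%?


Present value formula: PV = FV / (1 + r)^t
PV = $42,000.00 / (1 + 0.092)^17
PV = $42,000.00 / 4.464624
PV = $9,407.29

PV = FV / (1 + r)^t = $9,407.29


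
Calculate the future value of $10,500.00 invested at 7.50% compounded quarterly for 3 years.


Compound interest formula: A = P(1 + r/n)^(nt)
A = $10,500.00 × (1 + 0.075/4)^(4 × 3)
Growth factor: (1 + 0.075/4)^12 = 1.249716
A = $10,500.00 × 1.249716
A = $13,122.02

A = P(1 + r/n)^(nt) = $13,122.02


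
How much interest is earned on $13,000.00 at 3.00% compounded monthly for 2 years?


Compound interest earned = final amount − principal.
A = P(1 + r/n)^(nt) = $13,000.00 × (1 + 0.03/12)^(12 × 2) = $13,802.84
Interest = A − P = $13,802.84 − $13,000.00 = $802.84

Interest = A - P = $802.84


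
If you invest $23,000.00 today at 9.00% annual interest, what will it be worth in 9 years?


Future value formula: FV = PV × (1 + r)^t
FV = $23,000.00 × (1 + 0.09)^9
FV = $23,000.00 × 2.1718933
FV = $49,953.55

FV = PV × (1 + r)^t = $49,953.55


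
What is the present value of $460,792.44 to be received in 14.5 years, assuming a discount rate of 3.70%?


Present value formula: PV = FV / (1 + r)^t
PV = $460,792.44 / (1 + 0.037)^14.5
PV = $460,792.44 / 1.6935264
PV = $272,090.50

PV = FV / (1 + r)^t = $272,090.50


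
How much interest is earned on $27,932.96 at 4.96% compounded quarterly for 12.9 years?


Compound interest earned = final amount − principal.
A = P(1 + r/n)^(nt) = $27,932.96 × (1 + 0.0496/4)^(4 × 12.9) = $52,757.86
Interest = A − P = $52,757.86 − $27,932.96 = $24,824.90

Interest = A - P = $24,824.90


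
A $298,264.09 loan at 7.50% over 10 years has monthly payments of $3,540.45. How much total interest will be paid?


Total paid over the life of the loan = PMT × n.
Total paid = $3,540.45 × 120 = $424,854.00
Total interest = total paid − principal = $424,854.00 − $298,264.09 = $126,589.91

Total interest = (PMT × n) - PV = $126,589.91


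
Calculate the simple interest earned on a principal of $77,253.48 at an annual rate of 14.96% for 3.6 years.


Simple interest formula: I = P × r × t
I = $77,253.48 × 0.1496 × 3.6
I = $41,605.63

I = P × r × t = $41,605.63


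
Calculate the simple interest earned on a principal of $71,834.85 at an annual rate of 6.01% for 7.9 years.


Simple interest formula: I = P × r × t
I = $71,834.85 × 0.0601 × 7.9
I = $34,106.47

I = P × r × t = $34,106.47


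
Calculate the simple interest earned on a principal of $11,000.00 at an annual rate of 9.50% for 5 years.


Simple interest formula: I = P × r × t
I = $11,000.00 × 0.095 × 5
I = $5,225.00

I = P × r × t = $5,225.00


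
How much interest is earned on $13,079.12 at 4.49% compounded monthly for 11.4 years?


Compound interest earned = final amount − principal.
A = P(1 + r/n)^(nt) = $13,079.12 × (1 + 0.0449/12)^(12 × 11.4) = $21,800.26
Interest = A − P = $21,800.26 − $13,079.12 = $8,721.14

Interest = A - P = $8,721.14


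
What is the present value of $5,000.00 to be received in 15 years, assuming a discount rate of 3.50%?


Present value formula: PV = FV / (1 + r)^t
PV = $5,000.00 / (1 + 0.035)^15
PV = $5,000.00 / 1.675349
PV = $2,984.45

PV = FV / (1 + r)^t = $2,984.45


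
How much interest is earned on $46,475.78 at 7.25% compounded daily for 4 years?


Compound interest earned = final amount − principal.
A = P(1 + r/n)^(nt) = $46,475.78 × (1 + 0.0725/365)^(365 × 4) = $62,109.72
Interest = A − P = $62,109.72 − $46,475.78 = $15,633.94

Interest = A - P = $15,633.94


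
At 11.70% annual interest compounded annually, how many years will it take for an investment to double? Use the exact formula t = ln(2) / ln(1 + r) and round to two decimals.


Doubling condition: (1 + r)^t = 2
Take ln of both sides: t × ln(1 + r) = ln(2)
t = ln(2) / ln(1 + r)
t = 0.693147 / 0.110647
t = 6.26

t = ln(2) / ln(1 + r) = 6.26 years


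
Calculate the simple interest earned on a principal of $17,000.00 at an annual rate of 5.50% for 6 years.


Simple interest formula: I = P × r × t
I = $17,000.00 × 0.055 × 6
I = $5,610.00

I = P × r × t = $5,610.00


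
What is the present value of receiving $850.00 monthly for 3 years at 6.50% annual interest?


Present value of an ordinary annuity: PV = PMT × (1 − (1 + r)^(−n)) / r
Monthly rate r = 0.065/12 ≈ 0.00541667, n = 36
PV = $850.00 × (1 − (1 + 0.065/12)^(−36)) / (0.065/12)
PV = $850.00 × 32.627489
PV = $27,733.37

PV = PMT × (1-(1+r)^(-n))/r = $27,733.37


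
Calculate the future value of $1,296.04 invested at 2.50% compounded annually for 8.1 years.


Compound interest formula: A = P(1 + r/n)^(nt)
A = $1,296.04 × (1 + 0.025/1)^(1 × 8.1)
Growth factor: (1 + 0.025/1)^8.1 = 1.221415
A = $1,296.04 × 1.221415
A = $1,583.00

A = P(1 + r/n)^(nt) = $1,583.00
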